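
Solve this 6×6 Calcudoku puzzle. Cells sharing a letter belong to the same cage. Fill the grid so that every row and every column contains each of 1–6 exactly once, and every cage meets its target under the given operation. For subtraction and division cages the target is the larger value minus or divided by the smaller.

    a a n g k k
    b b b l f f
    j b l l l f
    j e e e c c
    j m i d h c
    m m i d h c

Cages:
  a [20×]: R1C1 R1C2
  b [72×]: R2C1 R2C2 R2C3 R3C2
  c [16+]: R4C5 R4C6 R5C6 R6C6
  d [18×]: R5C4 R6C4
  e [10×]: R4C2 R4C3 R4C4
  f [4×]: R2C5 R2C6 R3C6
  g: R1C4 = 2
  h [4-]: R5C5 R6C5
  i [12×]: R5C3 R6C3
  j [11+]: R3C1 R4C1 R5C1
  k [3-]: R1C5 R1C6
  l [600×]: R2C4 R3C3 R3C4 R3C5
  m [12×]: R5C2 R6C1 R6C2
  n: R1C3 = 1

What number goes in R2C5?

Cage n is given, which forces R1C3 = 1.
G is a freebie, which forces R1C4 = 2.
Cage l needs product 600, leaving R2C4 = 5.
5 is placed in column 4, leaving R4C4 = 1.
The only place for 4 in column 4 is R3C4.
Column 5 needs a 4, and only R4C5 is open for it.
Column 5 needs a 3, and only R1C5 is open for it.
Row 1 now contains 3, leaving R1C6 = 6.
Row 4 needs a 6, and only R4C1 is open for it.
In row 4, 3 can only go at R4C6, so R4C6 = 3.
The only place for 5 in column 1 is R1C1.
5 is placed in row 1, which forces R1C2 = 4.
The only place for 5 in column 2 is R4C2.
Row 4 now contains 5, so R4C3 = 2.
The only place for 5 in column 3 is R3C3.
5 is placed in row 3; hence R3C5 = 6.
In column 3, 6 can only go at R2C3, so R2C3 = 6.
The only place for 3 in row 2 is R2C2.
In row 3, 3 can only go at R3C1, so R3C1 = 3.
Cage j needs sum 11, leaving R5C1 = 2.
Column 1 now contains 2, leaving R6C1 = 1.
Row 6 already has 1; hence R6C5 = 5.
Row 6 now contains 5, leaving R6C6 = 4.
Column 1 now contains 2, so R2C1 = 4.
Cage f has product 4, which forces R2C5 = 2.
Column 6 now contains 4, which forces R2C6 = 1.
The 4 cells of cage b must have product 72, so R3C2 = 1.
Cage f has product 4, so R3C6 = 2.
Cage m needs product 12; hence R5C2 = 6.
Cage i needs two cells with product 12, which forces R5C3 = 4.
Row 5 now contains 6; hence R5C4 = 3.
5 is placed in column 5, which forces R5C5 = 1.
Column 6 now contains 4, which forces R5C6 = 5.
Cage m has product 12; hence R6C2 = 2.
Row 6 already has 4, leaving R6C3 = 3.
3 is placed in column 4; hence R6C4 = 6.
Filled in: 5 4 1 2 3 6 / 4 3 6 5 2 1 / 3 1 5 4 6 2 / 6 5 2 1 4 3 / 2 6 4 3 1 5 / 1 2 3 6 5 4.

2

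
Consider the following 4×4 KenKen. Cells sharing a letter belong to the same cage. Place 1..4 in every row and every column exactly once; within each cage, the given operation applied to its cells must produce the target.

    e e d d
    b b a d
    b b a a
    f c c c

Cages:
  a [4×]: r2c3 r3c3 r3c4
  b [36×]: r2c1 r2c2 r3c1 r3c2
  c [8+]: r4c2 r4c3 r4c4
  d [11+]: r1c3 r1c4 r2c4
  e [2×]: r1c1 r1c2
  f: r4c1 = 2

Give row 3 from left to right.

4 3 1 2

Cage d needs sum 11, leaving r1c3 = 4.
Cage d needs sum 11, so r1c4 = 3.
The 3 cells of cage d must have sum 11; hence r2c4 = 4.
Column 3 already has 4, leaving r3c3 = 1.
1 is placed in row 3, which forces r3c4 = 2.
Cage f is a single given cell; hence r4c1 = 2.
1 is placed in column 3; hence r4c3 = 3.
4 is placed in column 4, so r4c4 = 1.
Column 1 already has 2; hence r1c1 = 1.
The two cells of cage e must have product 2, which forces r1c2 = 2.
Column 1 already has 1; hence r2c1 = 3.
Row 2 now contains 3; hence r2c2 = 1.
1 is placed in column 3; hence r2c3 = 2.
Column 1 already has 3, leaving r3c1 = 4.
4 is placed in row 3, which forces r3c2 = 3.
1 is placed in row 4, leaving r4c2 = 4.
Filled in: 1 2 4 3 / 3 1 2 4 / 4 3 1 2 / 2 4 3 1.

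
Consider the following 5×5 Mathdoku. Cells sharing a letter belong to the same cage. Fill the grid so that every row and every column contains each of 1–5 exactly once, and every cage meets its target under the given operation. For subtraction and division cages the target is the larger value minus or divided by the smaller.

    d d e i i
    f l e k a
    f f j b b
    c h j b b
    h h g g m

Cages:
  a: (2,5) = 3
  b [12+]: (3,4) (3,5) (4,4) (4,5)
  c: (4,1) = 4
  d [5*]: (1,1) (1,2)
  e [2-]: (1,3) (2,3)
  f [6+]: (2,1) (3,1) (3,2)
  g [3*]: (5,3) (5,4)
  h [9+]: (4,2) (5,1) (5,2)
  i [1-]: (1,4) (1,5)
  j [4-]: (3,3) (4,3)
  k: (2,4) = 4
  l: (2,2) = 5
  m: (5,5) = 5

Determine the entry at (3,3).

Cage l is given, so (2,2) = 5.
K is a freebie, so (2,4) = 4.
A is a freebie, leaving (2,5) = 3.
C is a freebie; hence (4,1) = 4.
M is a freebie; hence (5,5) = 5.
Cage d needs two cells with product 5, which forces (1,1) = 5.
Column 2 already has 5; hence (1,2) = 1.
Cage b has sum 12; hence (3,5) = 4.
The 3 cells of cage h must have sum 9; hence (5,2) = 4.
Cage i's pair has difference 1, leaving (1,4) = 3.
Column 5 now contains 4, which forces (1,5) = 2.
Column 5 already has 2, leaving (4,5) = 1.
Column 4 now contains 3, leaving (5,4) = 1.
Row 1 already has 3, which forces (1,3) = 4.
The two cells of cage e must have difference 2, which forces (2,3) = 2.
Cage j needs two cells with difference 4; hence (3,3) = 1.
Row 4 now contains 1, so (4,3) = 5.
5 is placed in row 4; hence (4,4) = 2.
Row 5 already has 1, leaving (5,3) = 3.
Row 2 now contains 2, leaving (2,1) = 1.
Column 4 already has 2, leaving (3,4) = 5.
Row 4 now contains 2, so (4,2) = 3.
3 is placed in row 5, leaving (5,1) = 2.
Column 1 now contains 2, leaving (3,1) = 3.
Column 2 already has 3, so (3,2) = 2.
Filled in: 5 1 4 3 2 / 1 5 2 4 3 / 3 2 1 5 4 / 4 3 5 2 1 / 2 4 3 1 5.

1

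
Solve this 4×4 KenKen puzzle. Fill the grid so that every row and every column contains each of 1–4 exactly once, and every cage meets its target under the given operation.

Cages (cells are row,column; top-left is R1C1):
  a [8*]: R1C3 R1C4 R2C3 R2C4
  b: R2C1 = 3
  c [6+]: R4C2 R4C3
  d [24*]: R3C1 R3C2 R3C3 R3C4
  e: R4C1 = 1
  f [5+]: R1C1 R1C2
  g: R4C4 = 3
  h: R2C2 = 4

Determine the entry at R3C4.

2

Cage b is given, leaving R2C1 = 3.
Cage h is given; hence R2C2 = 4.
Cage e is a single given cell; hence R4C1 = 1.
4 is placed in column 2, leaving R4C2 = 2.
Row 4 already has 2, leaving R4C3 = 4.
G is a freebie, leaving R4C4 = 3.
Cage a needs product 8; hence R1C3 = 1.
Cage a has product 8, which forces R1C4 = 4.
Cage a has product 8, so R2C3 = 2.
Cage a needs product 8, so R2C4 = 1.
Column 3 already has 2, so R3C3 = 3.
Column 4 already has 1, leaving R3C4 = 2.
Row 1 already has 4, so R1C1 = 2.
Row 1 now contains 1, so R1C2 = 3.
Row 3 already has 2; hence R3C1 = 4.
Row 3 already has 3, which forces R3C2 = 1.
Completed grid: 2 3 1 4 / 3 4 2 1 / 4 1 3 2 / 1 2 4 3.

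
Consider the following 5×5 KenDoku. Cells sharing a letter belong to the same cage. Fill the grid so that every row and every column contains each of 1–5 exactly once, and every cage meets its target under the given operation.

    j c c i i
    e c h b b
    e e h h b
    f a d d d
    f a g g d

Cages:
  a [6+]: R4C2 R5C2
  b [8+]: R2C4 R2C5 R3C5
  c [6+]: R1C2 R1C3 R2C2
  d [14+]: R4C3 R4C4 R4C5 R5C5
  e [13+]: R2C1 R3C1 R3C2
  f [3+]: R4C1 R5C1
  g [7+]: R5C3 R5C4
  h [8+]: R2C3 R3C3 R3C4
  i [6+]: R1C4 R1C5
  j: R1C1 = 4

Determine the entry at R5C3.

Cage j is a single given cell; hence R1C1 = 4.
Column 1 now contains 4, leaving R2C1 = 5.
Column 1 now contains 5, so R3C1 = 3.
The 3 cells of cage e must have sum 13, leaving R3C2 = 5.
In row 5, 1 can only go at R5C1, so R5C1 = 1.
1 is placed in column 1, so R4C1 = 2.
Row 4 now contains 2, which forces R4C2 = 4.
4 is placed in column 2, which forces R5C2 = 2.
Cage c needs sum 6, which forces R1C3 = 2.
Column 3 now contains 2; hence R2C3 = 3.
Column 3 now contains 3; hence R5C3 = 4.
4 is placed in row 5; hence R5C4 = 3.
The 4 cells of cage d must have sum 14, which forces R5C5 = 5.
Cage c has sum 6, so R1C2 = 3.
Cage i's pair has sum 6, which forces R1C4 = 5.
Column 5 already has 5, which forces R1C5 = 1.
3 is placed in row 2, which forces R2C2 = 1.
Cage b needs sum 8, leaving R2C4 = 2.
The 3 cells of cage b must have sum 8, leaving R2C5 = 4.
Column 3 already has 4; hence R3C3 = 1.
The 3 cells of cage h must have sum 8, which forces R3C4 = 4.
The 3 cells of cage b must have sum 8, leaving R3C5 = 2.
Column 3 now contains 1; hence R4C3 = 5.
5 is placed in column 4, which forces R4C4 = 1.
Cage d needs sum 14, leaving R4C5 = 3.
The full grid is 4 3 2 5 1 / 5 1 3 2 4 / 3 5 1 4 2 / 2 4 5 1 3 / 1 2 4 3 5.

4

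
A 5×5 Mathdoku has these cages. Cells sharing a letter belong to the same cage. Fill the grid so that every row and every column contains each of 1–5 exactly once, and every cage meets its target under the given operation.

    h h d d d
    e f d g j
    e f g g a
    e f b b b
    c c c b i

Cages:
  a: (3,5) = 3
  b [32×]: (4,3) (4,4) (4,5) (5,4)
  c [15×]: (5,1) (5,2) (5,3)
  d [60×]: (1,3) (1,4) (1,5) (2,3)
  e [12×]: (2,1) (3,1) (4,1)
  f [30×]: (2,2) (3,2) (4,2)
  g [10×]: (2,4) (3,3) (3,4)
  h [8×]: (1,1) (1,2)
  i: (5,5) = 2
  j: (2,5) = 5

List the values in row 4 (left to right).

Cage j is given, leaving (2,5) = 5.
A is a freebie, which forces (3,5) = 3.
Cage b has product 32, which forces (5,4) = 4.
I is a freebie, leaving (5,5) = 2.
In row 3, 4 can only go at (3,1), so (3,1) = 4.
Column 1 already has 4, so (1,1) = 2.
The two cells of cage h must have product 8, leaving (1,2) = 4.
Row 1 now contains 4, which forces (1,5) = 1.
Column 5 now contains 1; hence (4,5) = 4.
The 4 cells of cage d must have product 60, so (2,3) = 4.
Row 4 needs a 5, and only (4,2) is open for it.
The 3 cells of cage f must have product 30, which forces (2,2) = 3.
Column 2 already has 5; hence (3,2) = 2.
3 is placed in column 2, so (5,2) = 1.
Row 2 already has 3; hence (2,1) = 1.
Cage g has product 10, so (2,4) = 2.
Cage e needs product 12; hence (4,1) = 3.
Column 4 already has 2, leaving (4,4) = 1.
Column 1 already has 3; hence (5,1) = 5.
Row 5 already has 5; hence (5,3) = 3.
3 is placed in column 3, which forces (1,3) = 5.
Cage d has product 60; hence (1,4) = 3.
Cage g needs product 10, leaving (3,3) = 1.
Column 4 already has 1, which forces (3,4) = 5.
Row 4 now contains 1, so (4,3) = 2.
Filled in: 2 4 5 3 1 / 1 3 4 2 5 / 4 2 1 5 3 / 3 5 2 1 4 / 5 1 3 4 2.

3 5 2 1 4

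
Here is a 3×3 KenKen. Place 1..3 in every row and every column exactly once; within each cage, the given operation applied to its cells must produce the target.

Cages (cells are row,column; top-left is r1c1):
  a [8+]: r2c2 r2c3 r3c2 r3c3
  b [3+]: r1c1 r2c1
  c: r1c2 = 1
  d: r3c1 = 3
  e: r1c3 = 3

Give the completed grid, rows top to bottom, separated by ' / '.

Cage c is given, so r1c2 = 1.
E is a freebie, so r1c3 = 3.
Cage d is given; hence r3c1 = 3.
Row 3 already has 3, leaving r3c2 = 2.
Row 3 now contains 2, which forces r3c3 = 1.
Row 1 already has 1; hence r1c1 = 2.
Cage b needs two cells with sum 3, which forces r2c1 = 1.
Column 2 now contains 2; hence r2c2 = 3.
Column 3 already has 1, which forces r2c3 = 2.

2 1 3 / 1 3 2 / 3 2 1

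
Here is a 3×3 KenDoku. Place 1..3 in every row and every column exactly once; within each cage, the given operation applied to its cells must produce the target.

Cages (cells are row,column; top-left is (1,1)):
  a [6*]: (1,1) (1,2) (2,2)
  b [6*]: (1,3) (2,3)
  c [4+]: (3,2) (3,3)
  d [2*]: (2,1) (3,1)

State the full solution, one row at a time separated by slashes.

Row 3 needs a 2, and only (3,1) is open for it.
2 is placed in column 1, which forces (2,1) = 1.
1 is placed in column 1, which forces (1,1) = 3.
Cage a has product 6, which forces (1,2) = 1.
Row 1 now contains 3, leaving (1,3) = 2.
Cage a needs product 6, so (2,2) = 2.
Column 3 now contains 2, leaving (2,3) = 3.
Column 2 already has 1, so (3,2) = 3.
Column 3 now contains 3, which forces (3,3) = 1.

3 1 2 / 1 2 3 / 2 3 1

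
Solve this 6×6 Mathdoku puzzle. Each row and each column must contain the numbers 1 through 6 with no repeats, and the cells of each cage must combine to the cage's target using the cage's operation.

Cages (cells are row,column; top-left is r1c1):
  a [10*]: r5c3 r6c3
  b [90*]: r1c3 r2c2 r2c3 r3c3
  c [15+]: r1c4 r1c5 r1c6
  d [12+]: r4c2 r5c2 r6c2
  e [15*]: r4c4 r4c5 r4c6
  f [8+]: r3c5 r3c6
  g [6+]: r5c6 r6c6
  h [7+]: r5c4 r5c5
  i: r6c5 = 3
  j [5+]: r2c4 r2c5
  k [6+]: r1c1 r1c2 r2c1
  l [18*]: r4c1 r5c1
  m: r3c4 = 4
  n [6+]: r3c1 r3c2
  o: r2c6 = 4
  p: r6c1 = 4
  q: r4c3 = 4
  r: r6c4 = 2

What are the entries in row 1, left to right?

Cage o is a single given cell, which forces r2c6 = 4.
Cage m is given; hence r3c4 = 4.
Q is a freebie; hence r4c3 = 4.
P is a freebie; hence r6c1 = 4.
Cage r is a single given cell; hence r6c4 = 2.
Cage i is given; hence r6c5 = 3.
The 3 cells of cage c must have sum 15; hence r1c5 = 4.
The two cells of cage j must have sum 5; hence r2c4 = 3.
Cage j's pair has sum 5, which forces r2c5 = 2.
Cage a needs two cells with product 10; hence r5c3 = 2.
Row 6 now contains 2, which forces r6c3 = 5.
Row 6 already has 5, leaving r6c6 = 1.
Row 2 now contains 2, so r2c1 = 1.
Cage b needs product 90, so r2c2 = 5.
Row 2 already has 1, so r2c3 = 6.
Column 1 now contains 1, leaving r3c1 = 5.
Column 2 now contains 5, so r3c2 = 1.
Row 3 now contains 1, which forces r3c3 = 3.
Row 3 now contains 5, so r3c5 = 6.
3 is placed in row 3, leaving r3c6 = 2.
Column 2 already has 1; hence r4c2 = 2.
Cage e needs product 15, leaving r4c6 = 3.
Column 2 already has 1; hence r5c2 = 4.
Column 5 now contains 6, so r5c5 = 1.
Column 6 now contains 1, so r5c6 = 5.
1 is placed in row 6; hence r6c2 = 6.
Cage k needs sum 6; hence r1c1 = 2.
2 is placed in column 2, which forces r1c2 = 3.
Column 3 now contains 3, leaving r1c3 = 1.
Cage c has sum 15; hence r1c4 = 5.
Column 6 already has 5, leaving r1c6 = 6.
3 is placed in row 4, which forces r4c1 = 6.
The 3 cells of cage e must have product 15, leaving r4c4 = 1.
1 is placed in column 5, which forces r4c5 = 5.
The two cells of cage l must have product 18; hence r5c1 = 3.
1 is placed in row 5, so r5c4 = 6.
The full grid is 2 3 1 5 4 6 / 1 5 6 3 2 4 / 5 1 3 4 6 2 / 6 2 4 1 5 3 / 3 4 2 6 1 5 / 4 6 5 2 3 1.

2 3 1 5 4 6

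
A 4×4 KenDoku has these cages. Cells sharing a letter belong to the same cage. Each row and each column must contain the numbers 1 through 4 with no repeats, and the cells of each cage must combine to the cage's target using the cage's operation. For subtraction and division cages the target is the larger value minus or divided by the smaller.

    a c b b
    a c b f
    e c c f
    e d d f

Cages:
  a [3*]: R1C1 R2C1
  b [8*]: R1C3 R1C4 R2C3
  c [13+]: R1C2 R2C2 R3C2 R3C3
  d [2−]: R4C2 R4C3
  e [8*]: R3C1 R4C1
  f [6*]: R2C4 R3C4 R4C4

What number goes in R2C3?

Cage c needs sum 13; hence R3C3 = 4.
The 3 cells of cage b must have product 8, leaving R1C4 = 4.
Row 3 already has 4, leaving R3C1 = 2.
Row 3 now contains 2, which forces R3C2 = 3.
Row 3 now contains 3, leaving R3C4 = 1.
The two cells of cage e must have product 8, which forces R4C1 = 4.
Row 4 already has 4; hence R4C2 = 1.
Column 2 already has 3, so R1C2 = 2.
Row 1 now contains 2, so R1C3 = 1.
Cage c has sum 13, which forces R2C2 = 4.
1 is placed in column 3; hence R2C3 = 2.
2 is placed in row 2, which forces R2C4 = 3.
Cage d needs two cells with difference 2, so R4C3 = 3.
Column 4 now contains 3, which forces R4C4 = 2.
1 is placed in row 1, leaving R1C1 = 3.
Row 2 now contains 3, which forces R2C1 = 1.
Filled in: 3 2 1 4 / 1 4 2 3 / 2 3 4 1 / 4 1 3 2.

2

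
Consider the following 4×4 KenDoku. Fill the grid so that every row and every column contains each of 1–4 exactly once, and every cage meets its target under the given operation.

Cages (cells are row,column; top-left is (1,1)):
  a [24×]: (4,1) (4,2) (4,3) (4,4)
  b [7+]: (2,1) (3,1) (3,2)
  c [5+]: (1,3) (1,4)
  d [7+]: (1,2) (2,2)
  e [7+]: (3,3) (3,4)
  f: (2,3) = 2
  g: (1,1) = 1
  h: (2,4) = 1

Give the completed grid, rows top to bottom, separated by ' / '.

Cage g is a single given cell; hence (1,1) = 1.
F is a freebie, leaving (2,3) = 2.
Cage h is given, which forces (2,4) = 1.
The two cells of cage c must have sum 5, which forces (1,3) = 3.
The two cells of cage c must have sum 5, which forces (1,4) = 2.
Cage b needs sum 7, leaving (2,1) = 4.
4 is placed in row 2; hence (2,2) = 3.
Cage b needs sum 7; hence (3,1) = 2.
The 3 cells of cage b must have sum 7, leaving (3,2) = 1.
Column 3 already has 3; hence (3,3) = 4.
Row 3 already has 4, so (3,4) = 3.
Column 1 already has 2, which forces (4,1) = 3.
Column 3 now contains 4, so (4,3) = 1.
Column 4 now contains 3; hence (4,4) = 4.
3 is placed in row 1, which forces (1,2) = 4.
4 is placed in row 4, which forces (4,2) = 2.

1 4 3 2 / 4 3 2 1 / 2 1 4 3 / 3 2 1 4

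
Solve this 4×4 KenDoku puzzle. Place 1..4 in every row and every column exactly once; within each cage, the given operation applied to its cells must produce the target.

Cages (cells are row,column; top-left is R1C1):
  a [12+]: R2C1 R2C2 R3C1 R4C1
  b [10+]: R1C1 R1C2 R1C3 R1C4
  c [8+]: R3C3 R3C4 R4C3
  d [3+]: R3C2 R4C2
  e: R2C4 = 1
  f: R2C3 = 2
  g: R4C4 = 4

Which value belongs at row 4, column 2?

2

F is a freebie, which forces R2C3 = 2.
E is a freebie; hence R2C4 = 1.
Cage g is given, so R4C4 = 4.
Cage c needs sum 8, which forces R3C3 = 4.
Cage c needs sum 8, leaving R3C4 = 3.
The 3 cells of cage c must have sum 8, so R4C3 = 1.
1 is placed in column 3, which forces R1C3 = 3.
Column 4 already has 3, leaving R1C4 = 2.
The 4 cells of cage a must have sum 12, so R2C1 = 4.
Cage a has sum 12; hence R2C2 = 3.
Row 3 already has 3, leaving R3C1 = 2.
Cage d needs two cells with sum 3; hence R3C2 = 1.
The 4 cells of cage a must have sum 12, so R4C1 = 3.
Row 4 now contains 1, which forces R4C2 = 2.
Column 1 already has 4; hence R1C1 = 1.
1 is placed in column 2, so R1C2 = 4.
The full grid is 1 4 3 2 / 4 3 2 1 / 2 1 4 3 / 3 2 1 4.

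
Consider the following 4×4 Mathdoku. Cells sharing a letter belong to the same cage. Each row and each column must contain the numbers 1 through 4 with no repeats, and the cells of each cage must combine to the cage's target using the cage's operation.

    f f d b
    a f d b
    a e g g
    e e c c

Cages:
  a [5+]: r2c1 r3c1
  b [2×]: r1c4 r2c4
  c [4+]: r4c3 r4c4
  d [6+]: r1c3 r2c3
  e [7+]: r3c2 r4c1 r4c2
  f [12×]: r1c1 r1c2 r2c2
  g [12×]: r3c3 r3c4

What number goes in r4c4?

3

Column 3 needs a 1, and only r4c3 is open for it.
Row 4 already has 1, so r4c4 = 3.
Cage e has sum 7, so r3c2 = 1.
Cage g needs two cells with product 12; hence r3c3 = 3.
Column 4 already has 3, leaving r3c4 = 4.
Cage a's pair has sum 5, so r2c1 = 3.
4 is placed in row 3; hence r3c1 = 2.
Column 1 already has 2, which forces r4c1 = 4.
4 is placed in row 4, so r4c2 = 2.
Column 1 already has 2, which forces r1c1 = 1.
The 3 cells of cage f must have product 12, so r1c2 = 3.
Row 1 now contains 1; hence r1c4 = 2.
Column 2 now contains 2, which forces r2c2 = 4.
4 is placed in row 2, leaving r2c3 = 2.
Column 4 now contains 2; hence r2c4 = 1.
Row 1 already has 2, leaving r1c3 = 4.
Completed grid: 1 3 4 2 / 3 4 2 1 / 2 1 3 4 / 4 2 1 3.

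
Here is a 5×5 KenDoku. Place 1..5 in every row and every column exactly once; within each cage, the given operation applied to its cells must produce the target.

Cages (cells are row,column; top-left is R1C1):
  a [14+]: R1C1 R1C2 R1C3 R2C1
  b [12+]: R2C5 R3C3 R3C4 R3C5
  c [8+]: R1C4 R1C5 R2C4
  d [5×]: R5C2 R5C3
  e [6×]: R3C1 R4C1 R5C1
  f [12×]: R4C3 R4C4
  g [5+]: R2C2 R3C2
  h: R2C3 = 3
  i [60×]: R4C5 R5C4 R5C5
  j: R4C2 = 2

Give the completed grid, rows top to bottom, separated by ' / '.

4 3 2 5 1 / 5 1 3 2 4 / 3 4 5 1 2 / 1 2 4 3 5 / 2 5 1 4 3

Cage h is given, so R2C3 = 3.
J is a freebie, so R4C2 = 2.
Column 3 now contains 3, leaving R4C3 = 4.
Row 4 already has 4, so R4C4 = 3.
3 is placed in row 4, which forces R4C5 = 5.
3 is placed in row 4, so R4C1 = 1.
The 3 cells of cage i must have product 60, leaving R5C4 = 4.
The 3 cells of cage i must have product 60, leaving R5C5 = 3.
Cage e has product 6; hence R3C1 = 3.
Row 5 already has 3, so R5C1 = 2.
In row 1, 3 can only go at R1C2, so R1C2 = 3.
Cage a has sum 14; hence R1C3 = 2.
Row 1 now contains 2, leaving R1C5 = 1.
Row 1 now contains 1, so R1C4 = 5.
The 3 cells of cage c must have sum 8, which forces R2C4 = 2.
Row 2 already has 2; hence R2C5 = 4.
Column 4 now contains 5, so R3C4 = 1.
4 is placed in column 5; hence R3C5 = 2.
Row 1 already has 5, leaving R1C1 = 4.
Row 2 now contains 4; hence R2C1 = 5.
Row 2 now contains 4; hence R2C2 = 1.
Row 3 now contains 1, which forces R3C2 = 4.
Row 3 now contains 1; hence R3C3 = 5.
Column 2 already has 1, leaving R5C2 = 5.
Column 3 now contains 5, leaving R5C3 = 1.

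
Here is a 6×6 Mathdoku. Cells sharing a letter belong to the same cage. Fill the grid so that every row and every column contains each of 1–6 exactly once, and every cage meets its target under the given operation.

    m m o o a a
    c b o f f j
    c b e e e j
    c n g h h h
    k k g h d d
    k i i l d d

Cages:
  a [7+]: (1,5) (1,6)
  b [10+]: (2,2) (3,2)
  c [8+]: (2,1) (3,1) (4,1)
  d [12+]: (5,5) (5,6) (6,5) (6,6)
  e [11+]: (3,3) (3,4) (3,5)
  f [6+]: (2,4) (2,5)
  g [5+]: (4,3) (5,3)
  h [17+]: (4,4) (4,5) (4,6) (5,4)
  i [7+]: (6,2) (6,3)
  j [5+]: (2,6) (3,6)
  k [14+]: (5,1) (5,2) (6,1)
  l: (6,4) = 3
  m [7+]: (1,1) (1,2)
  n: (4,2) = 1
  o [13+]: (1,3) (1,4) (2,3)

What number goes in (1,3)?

1

N is a freebie, which forces (4,2) = 1.
Cage l is given, which forces (6,4) = 3.
(6,2) and (6,3) in row 6 are {2, 5}, which forces (6,1) = 6.
Row 5 needs a 4, and only (5,4) is open for it.
In row 5, 2 can only go at (5,3), so (5,3) = 2.
Cage g needs two cells with sum 5; hence (4,3) = 3.
The two cells of cage i must have sum 7, so (6,2) = 2.
2 is placed in column 3, so (6,3) = 5.
Cage o has sum 13, which forces (1,3) = 1.
Cage o has sum 13; hence (1,4) = 6.
Cage o needs sum 13, so (2,3) = 6.
6 is placed in column 3, so (3,3) = 4.
6 is placed in row 2; hence (2,2) = 4.
4 is placed in row 3, leaving (3,2) = 6.
The only place for 1 in row 3 is (3,1).
In row 3, 3 can only go at (3,6), so (3,6) = 3.
3 is placed in column 6, leaving (2,6) = 2.
Row 2 needs a 3, and only (2,1) is open for it.
Cage c has sum 8, which forces (4,1) = 4.
Column 1 now contains 3, which forces (5,1) = 5.
Cage k has sum 14; hence (5,2) = 3.
Column 1 now contains 4; hence (1,1) = 2.
Column 2 now contains 3, so (1,2) = 5.
Row 1 already has 2, so (1,5) = 3.
5 is placed in row 1; hence (1,6) = 4.
Column 6 now contains 4, so (6,6) = 1.
Cage d has sum 12; hence (5,5) = 1.
Column 6 already has 1, which forces (5,6) = 6.
Row 6 already has 1, so (6,5) = 4.
The two cells of cage f must have sum 6, which forces (2,4) = 1.
Column 5 already has 1, so (2,5) = 5.
5 is placed in column 5, leaving (3,5) = 2.
The 4 cells of cage h must have sum 17, leaving (4,4) = 2.
Cage h needs sum 17, which forces (4,5) = 6.
Column 6 already has 6; hence (4,6) = 5.
Row 3 now contains 2; hence (3,4) = 5.
Filled in: 2 5 1 6 3 4 / 3 4 6 1 5 2 / 1 6 4 5 2 3 / 4 1 3 2 6 5 / 5 3 2 4 1 6 / 6 2 5 3 4 1.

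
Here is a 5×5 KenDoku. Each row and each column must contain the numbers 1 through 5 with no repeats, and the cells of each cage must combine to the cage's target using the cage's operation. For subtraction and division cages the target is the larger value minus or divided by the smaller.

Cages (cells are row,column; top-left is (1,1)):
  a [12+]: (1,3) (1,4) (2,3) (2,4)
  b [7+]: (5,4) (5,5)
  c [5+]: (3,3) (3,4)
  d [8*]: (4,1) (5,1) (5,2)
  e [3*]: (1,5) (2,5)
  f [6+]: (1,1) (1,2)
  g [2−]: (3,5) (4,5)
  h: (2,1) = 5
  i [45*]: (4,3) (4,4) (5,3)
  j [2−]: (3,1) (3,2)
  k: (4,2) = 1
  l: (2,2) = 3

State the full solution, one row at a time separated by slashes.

4 2 1 5 3 / 5 3 2 4 1 / 3 5 4 1 2 / 2 1 5 3 4 / 1 4 3 2 5

Cage h is a single given cell, which forces (2,1) = 5.
L is a freebie; hence (2,2) = 3.
3 is placed in row 2; hence (2,5) = 1.
K is a freebie; hence (4,2) = 1.
Cage i has product 45, so (4,3) = 5.
Cage i needs product 45, so (4,4) = 3.
The 3 cells of cage i must have product 45; hence (5,3) = 3.
Column 5 now contains 1; hence (1,5) = 3.
Cage d has product 8, which forces (5,1) = 1.
In row 1, 1 can only go at (1,3), so (1,3) = 1.
Cage a has sum 12, which forces (1,4) = 5.
1 is placed in column 3, leaving (3,3) = 4.
Cage c's pair has sum 5, leaving (3,4) = 1.
4 is placed in row 3, leaving (3,5) = 2.
Column 5 now contains 2, leaving (4,5) = 4.
Column 4 now contains 5, leaving (5,4) = 2.
Column 5 now contains 2, which forces (5,5) = 5.
4 is placed in column 3; hence (2,3) = 2.
Column 4 already has 2, leaving (2,4) = 4.
Row 3 now contains 2, leaving (3,1) = 3.
Row 3 now contains 2; hence (3,2) = 5.
Row 4 now contains 4; hence (4,1) = 2.
2 is placed in row 5, leaving (5,2) = 4.
Column 1 now contains 2, so (1,1) = 4.
Column 2 already has 4, which forces (1,2) = 2.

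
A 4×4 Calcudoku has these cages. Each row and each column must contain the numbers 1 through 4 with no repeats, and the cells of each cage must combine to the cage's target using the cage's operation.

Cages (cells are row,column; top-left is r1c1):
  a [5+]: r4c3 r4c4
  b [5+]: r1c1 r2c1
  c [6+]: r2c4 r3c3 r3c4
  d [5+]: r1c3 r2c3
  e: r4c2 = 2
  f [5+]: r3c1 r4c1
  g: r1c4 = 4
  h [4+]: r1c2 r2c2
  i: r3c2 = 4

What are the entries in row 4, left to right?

Cage g is given, which forces r1c4 = 4.
Cage i is a single given cell, which forces r3c2 = 4.
Cage e is a single given cell, leaving r4c2 = 2.
Cage a's pair has sum 5, leaving r4c3 = 4.
Cage a needs two cells with sum 5, so r4c4 = 1.
Cage f needs two cells with sum 5, which forces r3c1 = 2.
The 3 cells of cage c must have sum 6, so r3c3 = 1.
2 is placed in row 3; hence r3c4 = 3.
4 is placed in row 4, so r4c1 = 3.
Column 1 already has 3, leaving r1c1 = 1.
1 is placed in row 1, which forces r1c2 = 3.
3 is placed in row 1, so r1c3 = 2.
Column 1 already has 3, which forces r2c1 = 4.
Column 2 already has 3, leaving r2c2 = 1.
2 is placed in column 3, leaving r2c3 = 3.
Column 4 already has 3, leaving r2c4 = 2.
The full grid is 1 3 2 4 / 4 1 3 2 / 2 4 1 3 / 3 2 4 1.

3 2 4 1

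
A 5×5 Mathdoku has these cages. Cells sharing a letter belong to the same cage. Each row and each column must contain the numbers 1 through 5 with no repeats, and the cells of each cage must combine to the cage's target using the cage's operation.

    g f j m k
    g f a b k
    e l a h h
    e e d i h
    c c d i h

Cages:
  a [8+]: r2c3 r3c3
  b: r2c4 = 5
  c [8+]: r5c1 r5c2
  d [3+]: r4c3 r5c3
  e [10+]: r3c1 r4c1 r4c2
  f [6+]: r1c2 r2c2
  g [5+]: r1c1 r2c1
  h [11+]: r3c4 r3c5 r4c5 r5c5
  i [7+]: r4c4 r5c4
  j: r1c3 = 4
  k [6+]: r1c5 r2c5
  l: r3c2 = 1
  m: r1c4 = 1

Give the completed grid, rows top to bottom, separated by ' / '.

3 2 4 1 5 / 2 4 3 5 1 / 4 1 5 2 3 / 1 5 2 3 4 / 5 3 1 4 2

Cage j is a single given cell, leaving r1c3 = 4.
Cage m is given, leaving r1c4 = 1.
B is a freebie, leaving r2c4 = 5.
Cage l is given, leaving r3c2 = 1.
Cage f needs two cells with sum 6, which forces r1c2 = 2.
Row 1 now contains 2, leaving r1c5 = 5.
Cage f's pair has sum 6; hence r2c2 = 4.
5 is placed in row 2, leaving r2c3 = 3.
Row 2 already has 4; hence r2c5 = 1.
Cage a needs two cells with sum 8, which forces r3c3 = 5.
Row 1 now contains 2, leaving r1c1 = 3.
3 is placed in row 2, leaving r2c1 = 2.
Column 1 already has 2, leaving r3c1 = 4.
The 4 cells of cage h must have sum 11, so r3c4 = 2.
4 is placed in row 3; hence r3c5 = 3.
Column 1 already has 3, which forces r5c1 = 5.
5 is placed in row 5, so r5c2 = 3.
Row 5 already has 3, leaving r5c4 = 4.
Row 5 now contains 4, which forces r5c5 = 2.
5 is placed in column 1, so r4c1 = 1.
Column 2 already has 3, leaving r4c2 = 5.
Cage d needs two cells with sum 3, leaving r4c3 = 2.
Column 4 already has 4; hence r4c4 = 3.
Column 5 already has 2, leaving r4c5 = 4.
2 is placed in row 5; hence r5c3 = 1.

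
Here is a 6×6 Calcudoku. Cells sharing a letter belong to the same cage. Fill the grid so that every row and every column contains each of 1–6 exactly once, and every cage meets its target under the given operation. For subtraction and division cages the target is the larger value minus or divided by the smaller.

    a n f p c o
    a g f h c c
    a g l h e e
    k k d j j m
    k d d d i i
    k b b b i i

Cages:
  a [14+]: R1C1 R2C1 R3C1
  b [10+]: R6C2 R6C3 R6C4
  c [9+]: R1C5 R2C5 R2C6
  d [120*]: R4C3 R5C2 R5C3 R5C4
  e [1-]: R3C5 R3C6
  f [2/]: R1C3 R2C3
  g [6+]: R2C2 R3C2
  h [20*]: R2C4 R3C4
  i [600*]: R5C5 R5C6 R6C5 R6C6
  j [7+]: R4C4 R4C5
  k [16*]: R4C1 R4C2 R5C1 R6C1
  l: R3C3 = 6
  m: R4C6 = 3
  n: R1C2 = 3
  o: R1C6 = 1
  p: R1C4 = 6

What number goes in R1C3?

Cage n is a single given cell, which forces R1C2 = 3.
Cage p is given, so R1C4 = 6.
O is a freebie, leaving R1C6 = 1.
L is a freebie, so R3C3 = 6.
Cage k needs product 16; hence R4C2 = 2.
Cage m is a single given cell; hence R4C6 = 3.
Row 1 already has 6, which forces R1C1 = 5.
Cage a has sum 14; hence R2C1 = 6.
Cage a has sum 14, which forces R3C1 = 3.
The two cells of cage j must have sum 7, which forces R4C4 = 1.
Cage j's pair has sum 7, which forces R4C5 = 6.
Row 4 now contains 1, which forces R4C1 = 4.
Row 4 now contains 4, which forces R4C3 = 5.
The only place for 3 in row 2 is R2C5.
The only place for 2 in row 3 is R3C6.
Cage c needs sum 9, so R1C5 = 2.
Column 6 now contains 2; hence R2C6 = 4.
Cage e's pair has difference 1, leaving R3C5 = 1.
2 is placed in row 1; hence R1C3 = 4.
The two cells of cage g must have sum 6, leaving R2C2 = 1.
Cage f's pair has quotient 2, so R2C3 = 2.
Row 2 already has 4; hence R2C4 = 5.
1 is placed in row 3; hence R3C2 = 5.
Cage h's pair has product 20, so R3C4 = 4.
The 4 cells of cage d must have product 120, leaving R5C2 = 4.
Cage d has product 120; hence R5C3 = 3.
The 4 cells of cage d must have product 120, which forces R5C4 = 2.
4 is placed in row 5, which forces R5C5 = 5.
Row 5 already has 5, so R5C6 = 6.
Cage b has sum 10, so R6C2 = 6.
Cage b needs sum 10, so R6C3 = 1.
The 3 cells of cage b must have sum 10, which forces R6C4 = 3.
5 is placed in column 5, which forces R6C5 = 4.
6 is placed in column 6, so R6C6 = 5.
2 is placed in row 5, so R5C1 = 1.
1 is placed in row 6, leaving R6C1 = 2.
Filled in: 5 3 4 6 2 1 / 6 1 2 5 3 4 / 3 5 6 4 1 2 / 4 2 5 1 6 3 / 1 4 3 2 5 6 / 2 6 1 3 4 5.

4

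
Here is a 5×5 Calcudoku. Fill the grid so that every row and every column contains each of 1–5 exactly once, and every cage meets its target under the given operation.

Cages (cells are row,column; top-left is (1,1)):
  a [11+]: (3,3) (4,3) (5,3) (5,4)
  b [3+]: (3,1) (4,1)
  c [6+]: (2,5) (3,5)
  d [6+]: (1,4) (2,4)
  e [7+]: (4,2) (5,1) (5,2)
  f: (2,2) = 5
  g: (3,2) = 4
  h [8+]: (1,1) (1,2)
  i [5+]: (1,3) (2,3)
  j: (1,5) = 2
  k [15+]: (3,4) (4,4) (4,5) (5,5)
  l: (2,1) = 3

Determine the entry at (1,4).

Cage j is given, leaving (1,5) = 2.
Cage l is a single given cell, which forces (2,1) = 3.
Cage f is given, so (2,2) = 5.
Cage g is given, leaving (3,2) = 4.
3 is placed in column 1, which forces (1,1) = 5.
5 is placed in column 2; hence (1,2) = 3.
5 is placed in row 1, leaving (1,4) = 4.
Cage c's pair has sum 6, leaving (2,5) = 1.
Cage c's pair has sum 6; hence (3,5) = 5.
Row 1 already has 4, so (1,3) = 1.
Cage i needs two cells with sum 5; hence (2,3) = 4.
Row 2 already has 1, which forces (2,4) = 2.
Cage k has sum 15, so (3,4) = 3.
Cage k needs sum 15; hence (4,4) = 5.
Cage e needs sum 7, so (5,1) = 4.
Column 4 already has 5, leaving (5,4) = 1.
Row 5 now contains 4; hence (5,5) = 3.
Row 3 now contains 3, which forces (3,3) = 2.
Cage e has sum 7, which forces (4,2) = 1.
Cage a needs sum 11, leaving (4,3) = 3.
Column 5 already has 3; hence (4,5) = 4.
1 is placed in row 5; hence (5,2) = 2.
Cage a has sum 11, so (5,3) = 5.
Row 3 now contains 2; hence (3,1) = 1.
Row 4 already has 1, leaving (4,1) = 2.
Filled in: 5 3 1 4 2 / 3 5 4 2 1 / 1 4 2 3 5 / 2 1 3 5 4 / 4 2 5 1 3.

4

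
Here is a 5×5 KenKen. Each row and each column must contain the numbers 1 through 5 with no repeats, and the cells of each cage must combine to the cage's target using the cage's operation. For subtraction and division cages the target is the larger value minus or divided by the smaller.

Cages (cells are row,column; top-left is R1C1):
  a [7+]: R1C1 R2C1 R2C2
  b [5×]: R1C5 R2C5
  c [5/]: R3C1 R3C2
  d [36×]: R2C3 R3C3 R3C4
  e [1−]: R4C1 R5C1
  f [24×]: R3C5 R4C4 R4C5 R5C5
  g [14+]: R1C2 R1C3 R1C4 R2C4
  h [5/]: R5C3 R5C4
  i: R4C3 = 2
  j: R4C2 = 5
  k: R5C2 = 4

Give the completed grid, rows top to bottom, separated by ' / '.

The 3 cells of cage d must have product 36, so R2C3 = 3.
The 3 cells of cage d must have product 36, so R3C3 = 4.
Cage d needs product 36, leaving R3C4 = 3.
Cage j is given, which forces R4C2 = 5.
Cage i is a single given cell; hence R4C3 = 2.
Cage k is a single given cell, which forces R5C2 = 4.
Cage g has sum 14, which forces R1C2 = 3.
Cage g has sum 14, so R1C3 = 5.
5 is placed in row 1; hence R1C5 = 1.
Column 5 now contains 1, leaving R2C5 = 5.
Cage c's pair has quotient 5, which forces R3C1 = 5.
Column 2 now contains 5, which forces R3C2 = 1.
Column 5 now contains 1; hence R3C5 = 2.
Column 3 now contains 5, which forces R5C3 = 1.
Row 5 already has 1, so R5C4 = 5.
Column 5 already has 2, which forces R5C5 = 3.
The 3 cells of cage a must have sum 7; hence R1C1 = 4.
Row 1 already has 4, so R1C4 = 2.
The 3 cells of cage a must have sum 7, leaving R2C1 = 1.
Column 2 already has 1, which forces R2C2 = 2.
Column 4 now contains 2, so R2C4 = 4.
Column 1 already has 1, leaving R4C1 = 3.
The 4 cells of cage f must have product 24; hence R4C4 = 1.
3 is placed in column 5, leaving R4C5 = 4.
Row 5 now contains 3, leaving R5C1 = 2.

4 3 5 2 1 / 1 2 3 4 5 / 5 1 4 3 2 / 3 5 2 1 4 / 2 4 1 5 3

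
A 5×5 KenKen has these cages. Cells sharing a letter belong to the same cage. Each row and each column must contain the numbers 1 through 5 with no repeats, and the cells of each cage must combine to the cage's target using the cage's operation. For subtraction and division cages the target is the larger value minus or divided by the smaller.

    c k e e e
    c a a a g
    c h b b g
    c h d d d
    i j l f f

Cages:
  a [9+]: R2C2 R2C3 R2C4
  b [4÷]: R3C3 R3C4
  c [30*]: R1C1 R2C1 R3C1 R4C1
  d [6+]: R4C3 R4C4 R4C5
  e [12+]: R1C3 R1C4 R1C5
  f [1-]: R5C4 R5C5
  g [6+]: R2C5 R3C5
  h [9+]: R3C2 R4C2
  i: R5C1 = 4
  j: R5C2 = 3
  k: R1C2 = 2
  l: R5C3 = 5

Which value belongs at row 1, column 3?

Cage k is a single given cell, which forces R1C2 = 2.
Cage i is a single given cell; hence R5C1 = 4.
J is a freebie, so R5C2 = 3.
Cage l is a single given cell, leaving R5C3 = 5.
In row 1, 1 can only go at R1C1, so R1C1 = 1.
The only place for 3 in row 3 is R3C1.
The only place for 2 in row 3 is R3C5.
Cage g's pair has sum 6; hence R2C5 = 4.
The two cells of cage f must have difference 1, so R5C4 = 2.
2 is placed in column 5, so R5C5 = 1.
Cage d has sum 6, which forces R4C3 = 2.
Cage d needs sum 6, leaving R4C4 = 1.
1 is placed in column 5, which forces R4C5 = 3.
3 is placed in column 5, so R1C5 = 5.
Cage c has product 30, which forces R2C1 = 2.
Cage b needs two cells with quotient 4, so R3C3 = 1.
Column 4 now contains 1; hence R3C4 = 4.
2 is placed in row 4, which forces R4C1 = 5.
5 is placed in row 4; hence R4C2 = 4.
The 3 cells of cage e must have sum 12; hence R1C3 = 4.
4 is placed in column 4, so R1C4 = 3.
The 3 cells of cage a must have sum 9, which forces R2C2 = 1.
Column 3 now contains 1, leaving R2C3 = 3.
Cage a needs sum 9, leaving R2C4 = 5.
4 is placed in row 3, which forces R3C2 = 5.
The full grid is 1 2 4 3 5 / 2 1 3 5 4 / 3 5 1 4 2 / 5 4 2 1 3 / 4 3 5 2 1.

4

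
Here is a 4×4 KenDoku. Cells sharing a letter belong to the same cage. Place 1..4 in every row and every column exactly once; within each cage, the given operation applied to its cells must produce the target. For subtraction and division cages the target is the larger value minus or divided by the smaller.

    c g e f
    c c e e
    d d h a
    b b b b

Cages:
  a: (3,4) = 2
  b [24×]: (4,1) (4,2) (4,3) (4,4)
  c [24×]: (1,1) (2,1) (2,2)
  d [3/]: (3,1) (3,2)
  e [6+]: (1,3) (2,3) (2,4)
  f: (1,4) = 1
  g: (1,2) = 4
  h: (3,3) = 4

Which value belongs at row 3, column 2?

Cage g is a single given cell; hence (1,2) = 4.
Cage f is given; hence (1,4) = 1.
Cage h is a single given cell, so (3,3) = 4.
A is a freebie, so (3,4) = 2.
Cage e has sum 6, so (1,3) = 2.
Cage c needs product 24; hence (2,1) = 4.
The 3 cells of cage e must have sum 6, leaving (2,3) = 1.
Column 4 already has 2, so (2,4) = 3.
Column 3 now contains 1, which forces (4,3) = 3.
3 is placed in column 4, leaving (4,4) = 4.
2 is placed in row 1, which forces (1,1) = 3.
3 is placed in row 2, which forces (2,2) = 2.
Column 1 now contains 3; hence (3,1) = 1.
1 is placed in row 3, which forces (3,2) = 3.
Column 1 now contains 1; hence (4,1) = 2.
2 is placed in column 2, so (4,2) = 1.
The full grid is 3 4 2 1 / 4 2 1 3 / 1 3 4 2 / 2 1 3 4.

3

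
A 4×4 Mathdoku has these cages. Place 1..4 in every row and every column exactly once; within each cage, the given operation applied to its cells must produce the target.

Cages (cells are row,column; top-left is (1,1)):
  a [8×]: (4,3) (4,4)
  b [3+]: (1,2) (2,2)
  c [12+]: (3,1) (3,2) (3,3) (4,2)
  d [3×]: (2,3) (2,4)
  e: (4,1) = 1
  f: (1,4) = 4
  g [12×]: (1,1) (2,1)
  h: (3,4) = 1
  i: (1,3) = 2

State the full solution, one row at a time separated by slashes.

I is a freebie; hence (1,3) = 2.
Cage f is a single given cell; hence (1,4) = 4.
H is a freebie, which forces (3,4) = 1.
E is a freebie, leaving (4,1) = 1.
Column 3 now contains 2; hence (4,3) = 4.
4 is placed in column 4, leaving (4,4) = 2.
Row 1 already has 4; hence (1,1) = 3.
Row 1 already has 2, which forces (1,2) = 1.
Cage g's pair has product 12, so (2,1) = 4.
Cage b's pair has sum 3, which forces (2,2) = 2.
The two cells of cage d must have product 3, so (2,3) = 1.
1 is placed in column 4, which forces (2,4) = 3.
4 is placed in column 1, leaving (3,1) = 2.
Column 2 already has 2, leaving (3,2) = 4.
4 is placed in column 3; hence (3,3) = 3.
Row 4 already has 4, so (4,2) = 3.

3 1 2 4 / 4 2 1 3 / 2 4 3 1 / 1 3 4 2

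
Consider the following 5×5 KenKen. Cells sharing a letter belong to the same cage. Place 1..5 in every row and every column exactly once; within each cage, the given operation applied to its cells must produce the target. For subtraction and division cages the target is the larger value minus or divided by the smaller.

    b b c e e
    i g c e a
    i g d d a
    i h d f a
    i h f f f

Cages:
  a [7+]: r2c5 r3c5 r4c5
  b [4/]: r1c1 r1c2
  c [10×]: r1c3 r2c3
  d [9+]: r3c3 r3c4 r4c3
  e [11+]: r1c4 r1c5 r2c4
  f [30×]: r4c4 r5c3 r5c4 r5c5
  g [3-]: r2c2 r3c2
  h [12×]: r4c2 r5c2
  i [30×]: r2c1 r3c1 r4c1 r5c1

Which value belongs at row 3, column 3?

1

The only place for 4 in row 5 is r5c2.
Cage b's pair has quotient 4, which forces r1c1 = 4.
Column 2 already has 4, so r1c2 = 1.
Column 2 already has 4, leaving r4c2 = 3.
Row 1 needs a 3, and only r1c5 is open for it.
Cage e needs sum 11, so r1c4 = 5.
Cage e has sum 11; hence r2c4 = 3.
Row 1 already has 5, so r1c3 = 2.
Cage c's pair has product 10; hence r2c3 = 5.
Column 3 now contains 5, leaving r4c3 = 4.
The 4 cells of cage f must have product 30, which forces r5c3 = 3.
Cage f has product 30, which forces r5c5 = 5.
Row 2 already has 5; hence r2c2 = 2.
The 4 cells of cage i must have product 30, so r3c1 = 3.
The two cells of cage g must have difference 3; hence r3c2 = 5.
Column 3 already has 3, leaving r3c3 = 1.
Cage d has sum 9, so r3c4 = 4.
4 is placed in row 3; hence r3c5 = 2.
Cage i has product 30, so r4c1 = 5.
Column 5 now contains 2; hence r4c5 = 1.
Row 2 now contains 2, leaving r2c1 = 1.
Column 5 now contains 1; hence r2c5 = 4.
Row 4 now contains 1, which forces r4c4 = 2.
The 4 cells of cage i must have product 30, which forces r5c1 = 2.
Cage f has product 30; hence r5c4 = 1.
Filled in: 4 1 2 5 3 / 1 2 5 3 4 / 3 5 1 4 2 / 5 3 4 2 1 / 2 4 3 1 5.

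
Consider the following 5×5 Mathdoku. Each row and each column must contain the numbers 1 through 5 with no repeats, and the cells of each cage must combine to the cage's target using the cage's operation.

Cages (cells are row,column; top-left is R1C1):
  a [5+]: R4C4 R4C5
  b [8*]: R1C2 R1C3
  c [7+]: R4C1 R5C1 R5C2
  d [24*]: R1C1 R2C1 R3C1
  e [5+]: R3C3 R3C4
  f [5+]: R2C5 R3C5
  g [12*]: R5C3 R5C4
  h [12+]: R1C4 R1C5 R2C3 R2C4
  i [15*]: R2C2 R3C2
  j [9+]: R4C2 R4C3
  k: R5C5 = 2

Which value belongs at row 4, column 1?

Cage k is given, so R5C5 = 2.
The only place for 5 in row 3 is R3C2.
Column 2 already has 5, so R2C2 = 3.
Column 2 already has 5, which forces R4C2 = 4.
The two cells of cage j must have sum 9; hence R4C3 = 5.
Column 2 now contains 4, so R5C2 = 1.
Column 2 now contains 4, so R1C2 = 2.
Cage b's pair has product 8, leaving R1C3 = 4.
The two cells of cage a must have sum 5, so R4C4 = 2.
The two cells of cage a must have sum 5, which forces R4C5 = 3.
Column 3 already has 4, which forces R5C3 = 3.
3 is placed in row 5, so R5C4 = 4.
Row 1 now contains 4; hence R1C1 = 3.
The 4 cells of cage h must have sum 12; hence R1C4 = 1.
The 4 cells of cage h must have sum 12; hence R1C5 = 5.
Cage h needs sum 12; hence R2C3 = 1.
Cage h needs sum 12; hence R2C4 = 5.
Row 2 now contains 1, leaving R2C5 = 4.
Cage e needs two cells with sum 5; hence R3C3 = 2.
The two cells of cage e must have sum 5, so R3C4 = 3.
4 is placed in column 5, so R3C5 = 1.
2 is placed in row 4, which forces R4C1 = 1.
Row 5 now contains 4, leaving R5C1 = 5.
Row 2 now contains 4, leaving R2C1 = 2.
2 is placed in row 3, which forces R3C1 = 4.
Completed grid: 3 2 4 1 5 / 2 3 1 5 4 / 4 5 2 3 1 / 1 4 5 2 3 / 5 1 3 4 2.

1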